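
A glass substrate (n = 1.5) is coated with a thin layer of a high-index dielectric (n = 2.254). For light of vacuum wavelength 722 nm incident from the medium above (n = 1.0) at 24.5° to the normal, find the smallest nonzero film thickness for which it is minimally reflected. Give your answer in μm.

At the upper boundary (n = 1.0 to n = 2.254) the reflected ray undergoes a half-wave phase shift.
Ray reflecting at the bottom interface goes from n = 2.254 toward n = 1.5: no phase shift.
The two reflections differ by half a wavelength.
For dark reflection here: 2 n t cos θ_r = m λ.
Snell's law: 1.0 sin 24.5° = 2.254 sin θ_r → sin θ_r = 0.184, cos θ_r = 0.983.
Minimum nonzero at m = 1: t = λ / (2 n cos θ_r) = 722 / (2 × 2.254 × 0.983) = 163 nm.

0.163 μm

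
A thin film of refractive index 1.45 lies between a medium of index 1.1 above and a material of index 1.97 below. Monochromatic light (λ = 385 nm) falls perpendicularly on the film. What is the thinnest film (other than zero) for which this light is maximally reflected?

Top surface (1.1 → 1.45): reflection off a higher-index medium gives a half-wave phase shift.
Bottom surface (1.45 → 1.97): reflection off a higher-index medium gives a half-wave phase shift.
Zero or two π shifts → no net half-wave offset.
So the condition for constructive reflection is 2 n t = m λ.
Minimum nonzero at m = 1: t = λ / (2 n) = 385 / (2 × 1.45) = 133 nm.

133 nm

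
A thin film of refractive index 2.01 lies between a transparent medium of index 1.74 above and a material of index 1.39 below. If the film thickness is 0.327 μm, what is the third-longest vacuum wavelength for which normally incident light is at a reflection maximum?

At the upper boundary (n = 1.74 to n = 2.01) the reflected ray undergoes a half-wave phase shift.
Bottom surface (2.01 → 1.39): reflection off a lower-index medium gives no phase shift.
Exactly one π shift → a net half-wave offset.
For maximum reflection here: 2 n t = (m + ½) λ.
λ = 2 n t / (m + ½). The third-longest wavelength is m = 2: λ = 2 × 2.01 × 327 / 2.50 = 526 nm.

526 nm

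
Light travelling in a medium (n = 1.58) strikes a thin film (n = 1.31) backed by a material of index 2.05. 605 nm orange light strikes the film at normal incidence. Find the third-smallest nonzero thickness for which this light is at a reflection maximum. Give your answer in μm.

0.577 μm

At the upper boundary (n = 1.58 to n = 1.31) the reflected ray undergoes no phase shift.
Bottom surface (1.31 → 2.05): reflection off a higher-index medium gives a half-wave phase shift.
Exactly one π shift → a net half-wave offset.
With one net inversion, constructive interference in reflection requires 2 n t = (m + ½) λ.
The third-smallest nonzero thickness corresponds to m = 2: t = (m + ½) λ / (2 n) = 2.50 × 605 / (2 × 1.31) = 577 nm.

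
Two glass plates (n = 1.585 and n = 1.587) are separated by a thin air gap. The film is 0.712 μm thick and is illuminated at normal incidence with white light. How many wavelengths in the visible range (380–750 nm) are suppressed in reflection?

2

Top surface (1.585 → 1.0): reflection off a lower-index medium gives no phase shift.
At the lower boundary (n = 1.0 to n = 1.587) the reflected ray undergoes a half-wave phase shift.
The two reflections differ by half a wavelength.
So the condition for destructive reflection is 2 n t = m λ.
λ = 2 n t / m = 1424 / m nm.
m=1: 1424 nm (IR); m=2: 712 nm (visible); m=3: 475 nm (visible); m=4: 356 nm (UV).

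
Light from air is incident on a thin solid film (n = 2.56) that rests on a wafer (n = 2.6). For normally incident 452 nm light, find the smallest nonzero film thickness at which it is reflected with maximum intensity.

At the upper boundary (n = 1.0 to n = 2.56) the reflected ray undergoes a half-wave phase shift.
Ray reflecting at the bottom interface goes from n = 2.56 toward n = 2.6: a half-wave phase shift.
Net: no relative phase inversion (both shifts match).
With no net inversion, constructive interference in reflection requires 2 n t = m λ.
Minimum nonzero at m = 1: t = λ / (2 n) = 452 / (2 × 2.56) = 88.3 nm.

88.3 nm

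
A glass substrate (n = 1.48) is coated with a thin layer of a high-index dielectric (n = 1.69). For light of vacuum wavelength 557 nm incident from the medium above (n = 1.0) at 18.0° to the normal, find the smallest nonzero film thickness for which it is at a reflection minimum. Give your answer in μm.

0.168 μm

Ray reflecting at the top interface goes from n = 1.0 toward n = 1.69: a half-wave phase shift.
At the lower boundary (n = 1.69 to n = 1.48) the reflected ray undergoes no phase shift.
Exactly one π shift → a net half-wave offset.
With one net inversion, destructive interference in reflection requires 2 n t cos θ_r = m λ.
Snell's law: 1.0 sin 18.0° = 1.69 sin θ_r → sin θ_r = 0.183, cos θ_r = 0.983.
Minimum nonzero at m = 1: t = λ / (2 n cos θ_r) = 557 / (2 × 1.69 × 0.983) = 168 nm.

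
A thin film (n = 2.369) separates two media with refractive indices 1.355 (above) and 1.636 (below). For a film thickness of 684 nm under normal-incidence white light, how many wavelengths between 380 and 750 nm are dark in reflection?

At the upper boundary (n = 1.355 to n = 2.369) the reflected ray undergoes a half-wave phase shift.
At the lower boundary (n = 2.369 to n = 1.636) the reflected ray undergoes no phase shift.
The two reflections differ by half a wavelength.
For dark reflection here: 2 n t = m λ.
λ = 2 n t / m = 3241 / m nm.
m=4: 810 nm (IR); m=5: 648 nm (visible); m=6: 540 nm (visible); m=7: 463 nm (visible); m=8: 405 nm (visible); m=9: 360 nm (UV).

4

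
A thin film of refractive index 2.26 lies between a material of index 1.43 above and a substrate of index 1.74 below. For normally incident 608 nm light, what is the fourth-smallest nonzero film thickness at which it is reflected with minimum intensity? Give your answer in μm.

Top surface (1.43 → 2.26): reflection off a higher-index medium gives a half-wave phase shift.
Bottom surface (2.26 → 1.74): reflection off a lower-index medium gives no phase shift.
The two reflections differ by half a wavelength.
With one net inversion, destructive interference in reflection requires 2 n t = m λ.
The fourth-smallest nonzero thickness corresponds to m = 4: t = m λ / (2 n) = 4.00 × 608 / (2 × 2.26) = 538 nm.

0.538 μm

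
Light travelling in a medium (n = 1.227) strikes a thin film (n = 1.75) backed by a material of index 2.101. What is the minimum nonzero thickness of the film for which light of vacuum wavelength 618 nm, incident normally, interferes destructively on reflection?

88.3 nm

At the upper boundary (n = 1.227 to n = 1.75) the reflected ray undergoes a half-wave phase shift.
Bottom surface (1.75 → 2.101): reflection off a higher-index medium gives a half-wave phase shift.
Net: no relative phase inversion (both shifts match).
For dark reflection here: 2 n t = (m + ½) λ.
Minimum at m = 0: t = λ / (4 n) = 618 / (4 × 1.75) = 88.3 nm.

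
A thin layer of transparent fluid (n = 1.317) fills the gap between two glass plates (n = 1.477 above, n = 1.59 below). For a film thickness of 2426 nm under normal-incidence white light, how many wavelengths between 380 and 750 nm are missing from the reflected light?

8

Ray reflecting at the top interface goes from n = 1.477 toward n = 1.317: no phase shift.
At the lower boundary (n = 1.317 to n = 1.59) the reflected ray undergoes a half-wave phase shift.
Net: one phase inversion between the two reflected rays.
For minimum reflection here: 2 n t = m λ.
λ = 2 n t / m = 6390 / m nm.
m=8: 799 nm (IR); m=9: 710 nm (visible); m=10: 639 nm (visible); m=11: 581 nm (visible); m=12: 533 nm (visible); m=13: 492 nm (visible); m=14: 456 nm (visible); m=15: 426 nm (visible); m=16: 399 nm (visible); m=17: 376 nm (UV).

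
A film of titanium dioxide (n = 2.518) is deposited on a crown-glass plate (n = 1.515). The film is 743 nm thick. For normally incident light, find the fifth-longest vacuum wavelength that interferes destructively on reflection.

At the upper boundary (n = 1.0 to n = 2.518) the reflected ray undergoes a half-wave phase shift.
Bottom surface (2.518 → 1.515): reflection off a lower-index medium gives no phase shift.
Exactly one π shift → a net half-wave offset.
For minimum reflection here: 2 n t = m λ.
λ = 2 n t / m. The fifth-longest wavelength is m = 5: λ = 2 × 2.518 × 743 / 5.00 = 748 nm.

748 nm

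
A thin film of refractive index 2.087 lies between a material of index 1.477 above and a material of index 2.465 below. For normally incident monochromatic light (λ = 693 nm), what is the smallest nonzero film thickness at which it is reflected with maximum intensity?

166 nm

Ray reflecting at the top interface goes from n = 1.477 toward n = 2.087: a half-wave phase shift.
At the lower boundary (n = 2.087 to n = 2.465) the reflected ray undergoes a half-wave phase shift.
Zero or two π shifts → no net half-wave offset.
For strong reflection here: 2 n t = m λ.
The smallest nonzero thickness corresponds to m = 1: t = m λ / (2 n) = 1.00 × 693 / (2 × 2.087) = 166 nm.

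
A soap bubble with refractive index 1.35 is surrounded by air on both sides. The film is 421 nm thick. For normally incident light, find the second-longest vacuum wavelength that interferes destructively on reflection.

Ray reflecting at the top interface goes from n = 1.0 toward n = 1.35: a half-wave phase shift.
Ray reflecting at the bottom interface goes from n = 1.35 toward n = 1.0: no phase shift.
The two reflections differ by half a wavelength.
So the condition for destructive reflection is 2 n t = m λ.
λ = 2 n t / m. The second-longest wavelength is m = 2: λ = 2 × 1.35 × 421 / 2.00 = 568 nm.

568 nm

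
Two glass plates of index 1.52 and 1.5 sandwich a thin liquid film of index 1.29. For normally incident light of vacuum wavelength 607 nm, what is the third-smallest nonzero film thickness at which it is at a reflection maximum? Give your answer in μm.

0.588 μm

Top surface (1.52 → 1.29): reflection off a lower-index medium gives no phase shift.
At the lower boundary (n = 1.29 to n = 1.5) the reflected ray undergoes a half-wave phase shift.
Exactly one π shift → a net half-wave offset.
So the condition for constructive reflection is 2 n t = (m + ½) λ.
The third-smallest nonzero thickness corresponds to m = 2: t = (m + ½) λ / (2 n) = 2.50 × 607 / (2 × 1.29) = 588 nm.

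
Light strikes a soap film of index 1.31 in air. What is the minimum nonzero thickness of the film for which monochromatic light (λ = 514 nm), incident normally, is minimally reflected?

Ray reflecting at the top interface goes from n = 1.0 toward n = 1.31: a half-wave phase shift.
Ray reflecting at the bottom interface goes from n = 1.31 toward n = 1.0: no phase shift.
The two reflections differ by half a wavelength.
With one net inversion, destructive interference in reflection requires 2 n t = m λ.
Minimum nonzero at m = 1: t = λ / (2 n) = 514 / (2 × 1.31) = 196 nm.

196 nm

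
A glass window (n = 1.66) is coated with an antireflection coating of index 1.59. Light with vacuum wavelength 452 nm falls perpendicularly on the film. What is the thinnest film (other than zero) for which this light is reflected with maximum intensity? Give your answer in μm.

0.142 μm

At the upper boundary (n = 1.0 to n = 1.59) the reflected ray undergoes a half-wave phase shift.
Ray reflecting at the bottom interface goes from n = 1.59 toward n = 1.66: a half-wave phase shift.
Zero or two π shifts → no net half-wave offset.
With no net inversion, constructive interference in reflection requires 2 n t = m λ.
Minimum nonzero at m = 1: t = λ / (2 n) = 452 / (2 × 1.59) = 142 nm.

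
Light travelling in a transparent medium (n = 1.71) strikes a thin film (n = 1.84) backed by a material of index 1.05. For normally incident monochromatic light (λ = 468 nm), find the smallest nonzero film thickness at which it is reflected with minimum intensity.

127 nm

Top surface (1.71 → 1.84): reflection off a higher-index medium gives a half-wave phase shift.
At the lower boundary (n = 1.84 to n = 1.05) the reflected ray undergoes no phase shift.
Exactly one π shift → a net half-wave offset.
For dark reflection here: 2 n t = m λ.
Minimum nonzero at m = 1: t = λ / (2 n) = 468 / (2 × 1.84) = 127 nm.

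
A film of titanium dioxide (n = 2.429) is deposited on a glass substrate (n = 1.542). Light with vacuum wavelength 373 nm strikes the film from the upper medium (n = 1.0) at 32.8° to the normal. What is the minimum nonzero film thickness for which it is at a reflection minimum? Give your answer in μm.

0.0788 μm

At the upper boundary (n = 1.0 to n = 2.429) the reflected ray undergoes a half-wave phase shift.
At the lower boundary (n = 2.429 to n = 1.542) the reflected ray undergoes no phase shift.
The two reflections differ by half a wavelength.
With one net inversion, destructive interference in reflection requires 2 n t cos θ_r = m λ.
Snell's law: 1.0 sin 32.8° = 2.429 sin θ_r → sin θ_r = 0.223, cos θ_r = 0.975.
Minimum nonzero at m = 1: t = λ / (2 n cos θ_r) = 373 / (2 × 2.429 × 0.975) = 78.8 nm.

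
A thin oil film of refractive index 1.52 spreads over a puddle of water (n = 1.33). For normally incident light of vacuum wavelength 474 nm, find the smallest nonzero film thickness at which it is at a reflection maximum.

78.0 nm

At the upper boundary (n = 1.0 to n = 1.52) the reflected ray undergoes a half-wave phase shift.
Ray reflecting at the bottom interface goes from n = 1.52 toward n = 1.33: no phase shift.
Exactly one π shift → a net half-wave offset.
For strong reflection here: 2 n t = (m + ½) λ.
Minimum at m = 0: t = λ / (4 n) = 474 / (4 × 1.52) = 78.0 nm.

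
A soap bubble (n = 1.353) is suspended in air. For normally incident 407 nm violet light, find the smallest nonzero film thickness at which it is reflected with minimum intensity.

At the upper boundary (n = 1.0 to n = 1.353) the reflected ray undergoes a half-wave phase shift.
At the lower boundary (n = 1.353 to n = 1.0) the reflected ray undergoes no phase shift.
The two reflections differ by half a wavelength.
So the condition for destructive reflection is 2 n t = m λ.
Minimum nonzero at m = 1: t = λ / (2 n) = 407 / (2 × 1.353) = 150 nm.

150 nm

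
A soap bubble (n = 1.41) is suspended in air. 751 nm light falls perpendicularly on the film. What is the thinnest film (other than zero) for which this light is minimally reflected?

Top surface (1.0 → 1.41): reflection off a higher-index medium gives a half-wave phase shift.
At the lower boundary (n = 1.41 to n = 1.0) the reflected ray undergoes no phase shift.
The two reflections differ by half a wavelength.
For dark reflection here: 2 n t = m λ.
Minimum nonzero at m = 1: t = λ / (2 n) = 751 / (2 × 1.41) = 266 nm.

266 nm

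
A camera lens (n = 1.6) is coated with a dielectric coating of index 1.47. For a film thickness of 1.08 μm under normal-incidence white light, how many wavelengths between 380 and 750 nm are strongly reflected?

Top surface (1.0 → 1.47): reflection off a higher-index medium gives a half-wave phase shift.
Ray reflecting at the bottom interface goes from n = 1.47 toward n = 1.6: a half-wave phase shift.
The two reflections carry the same phase change, so no net offset.
So the condition for constructive reflection is 2 n t = m λ.
λ = 2 n t / m = 3175 / m nm.
m=4: 794 nm (IR); m=5: 635 nm (visible); m=6: 529 nm (visible); m=7: 454 nm (visible); m=8: 397 nm (visible); m=9: 353 nm (UV).

4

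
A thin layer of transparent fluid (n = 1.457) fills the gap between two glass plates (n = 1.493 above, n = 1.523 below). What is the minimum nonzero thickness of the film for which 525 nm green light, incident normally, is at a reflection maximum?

Top surface (1.493 → 1.457): reflection off a lower-index medium gives no phase shift.
Ray reflecting at the bottom interface goes from n = 1.457 toward n = 1.523: a half-wave phase shift.
The two reflections differ by half a wavelength.
With one net inversion, constructive interference in reflection requires 2 n t = (m + ½) λ.
Minimum at m = 0: t = λ / (4 n) = 525 / (4 × 1.457) = 90.1 nm.

90.1 nm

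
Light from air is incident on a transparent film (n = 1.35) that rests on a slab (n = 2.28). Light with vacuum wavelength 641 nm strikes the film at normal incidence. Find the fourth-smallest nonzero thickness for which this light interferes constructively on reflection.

950 nm

Ray reflecting at the top interface goes from n = 1.0 toward n = 1.35: a half-wave phase shift.
Bottom surface (1.35 → 2.28): reflection off a higher-index medium gives a half-wave phase shift.
Net: no relative phase inversion (both shifts match).
So the condition for constructive reflection is 2 n t = m λ.
The fourth-smallest nonzero thickness corresponds to m = 4: t = m λ / (2 n) = 4.00 × 641 / (2 × 1.35) = 950 nm.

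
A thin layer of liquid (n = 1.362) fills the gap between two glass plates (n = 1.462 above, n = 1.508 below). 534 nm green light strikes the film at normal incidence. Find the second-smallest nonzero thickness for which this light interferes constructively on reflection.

294 nm

At the upper boundary (n = 1.462 to n = 1.362) the reflected ray undergoes no phase shift.
Ray reflecting at the bottom interface goes from n = 1.362 toward n = 1.508: a half-wave phase shift.
Net: one phase inversion between the two reflected rays.
For maximum reflection here: 2 n t = (m + ½) λ.
The second-smallest nonzero thickness corresponds to m = 1: t = (m + ½) λ / (2 n) = 1.50 × 534 / (2 × 1.362) = 294 nm.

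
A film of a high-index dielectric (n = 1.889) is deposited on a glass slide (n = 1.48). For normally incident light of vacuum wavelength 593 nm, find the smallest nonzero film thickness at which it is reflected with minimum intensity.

157 nm

At the upper boundary (n = 1.0 to n = 1.889) the reflected ray undergoes a half-wave phase shift.
Bottom surface (1.889 → 1.48): reflection off a lower-index medium gives no phase shift.
Net: one phase inversion between the two reflected rays.
With one net inversion, destructive interference in reflection requires 2 n t = m λ.
Minimum nonzero at m = 1: t = λ / (2 n) = 593 / (2 × 1.889) = 157 nm.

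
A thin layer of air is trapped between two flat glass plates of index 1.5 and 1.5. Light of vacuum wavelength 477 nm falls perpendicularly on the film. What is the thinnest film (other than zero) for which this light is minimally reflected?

239 nm

At the upper boundary (n = 1.5 to n = 1.0) the reflected ray undergoes no phase shift.
Ray reflecting at the bottom interface goes from n = 1.0 toward n = 1.5: a half-wave phase shift.
Exactly one π shift → a net half-wave offset.
With one net inversion, destructive interference in reflection requires 2 n t = m λ.
Minimum nonzero at m = 1: t = λ / (2 n) = 477 / (2 × 1.0) = 239 nm.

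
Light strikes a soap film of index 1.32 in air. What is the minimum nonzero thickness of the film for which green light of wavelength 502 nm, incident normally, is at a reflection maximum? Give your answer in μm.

Top surface (1.0 → 1.32): reflection off a higher-index medium gives a half-wave phase shift.
Bottom surface (1.32 → 1.0): reflection off a lower-index medium gives no phase shift.
The two reflections differ by half a wavelength.
For strong reflection here: 2 n t = (m + ½) λ.
Minimum at m = 0: t = λ / (4 n) = 502 / (4 × 1.32) = 95.1 nm.

0.0951 μm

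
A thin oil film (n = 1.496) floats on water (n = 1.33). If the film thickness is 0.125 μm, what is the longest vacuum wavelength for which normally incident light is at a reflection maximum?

748 nm

At the upper boundary (n = 1.0 to n = 1.496) the reflected ray undergoes a half-wave phase shift.
Ray reflecting at the bottom interface goes from n = 1.496 toward n = 1.33: no phase shift.
Exactly one π shift → a net half-wave offset.
With one net inversion, constructive interference in reflection requires 2 n t = (m + ½) λ.
λ = 2 n t / (m + ½). The longest wavelength is m = 0: λ = 2 × 1.496 × 125 / 0.500 = 748 nm.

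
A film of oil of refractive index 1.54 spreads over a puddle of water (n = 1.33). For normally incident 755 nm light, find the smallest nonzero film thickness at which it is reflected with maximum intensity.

At the upper boundary (n = 1.0 to n = 1.54) the reflected ray undergoes a half-wave phase shift.
Ray reflecting at the bottom interface goes from n = 1.54 toward n = 1.33: no phase shift.
Exactly one π shift → a net half-wave offset.
With one net inversion, constructive interference in reflection requires 2 n t = (m + ½) λ.
Minimum at m = 0: t = λ / (4 n) = 755 / (4 × 1.54) = 123 nm.

123 nm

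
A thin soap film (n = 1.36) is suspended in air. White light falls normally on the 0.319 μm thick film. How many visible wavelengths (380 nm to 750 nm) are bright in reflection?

Top surface (1.0 → 1.36): reflection off a higher-index medium gives a half-wave phase shift.
At the lower boundary (n = 1.36 to n = 1.0) the reflected ray undergoes no phase shift.
The two reflections differ by half a wavelength.
So the condition for constructive reflection is 2 n t = (m + ½) λ.
λ = 2 n t / (m + ½) = 868 / (m + ½) nm.
m=0: 1735 nm (IR); m=1: 578 nm (visible); m=2: 347 nm (UV).

1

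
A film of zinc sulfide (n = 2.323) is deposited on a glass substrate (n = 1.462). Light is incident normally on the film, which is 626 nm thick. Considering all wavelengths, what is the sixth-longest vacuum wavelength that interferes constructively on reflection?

529 nm

Top surface (1.0 → 2.323): reflection off a higher-index medium gives a half-wave phase shift.
Bottom surface (2.323 → 1.462): reflection off a lower-index medium gives no phase shift.
Exactly one π shift → a net half-wave offset.
For maximum reflection here: 2 n t = (m + ½) λ.
λ = 2 n t / (m + ½). The sixth-longest wavelength is m = 5: λ = 2 × 2.323 × 626 / 5.50 = 529 nm.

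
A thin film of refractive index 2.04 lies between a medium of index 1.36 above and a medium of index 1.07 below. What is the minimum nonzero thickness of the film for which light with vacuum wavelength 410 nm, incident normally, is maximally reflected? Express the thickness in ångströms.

502 Å

At the upper boundary (n = 1.36 to n = 2.04) the reflected ray undergoes a half-wave phase shift.
At the lower boundary (n = 2.04 to n = 1.07) the reflected ray undergoes no phase shift.
Exactly one π shift → a net half-wave offset.
For strong reflection here: 2 n t = (m + ½) λ.
Minimum at m = 0: t = λ / (4 n) = 410 / (4 × 2.04) = 50.2 nm.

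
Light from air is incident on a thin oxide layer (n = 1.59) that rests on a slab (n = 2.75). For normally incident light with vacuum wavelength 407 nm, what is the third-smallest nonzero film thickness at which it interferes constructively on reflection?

384 nm

Top surface (1.0 → 1.59): reflection off a higher-index medium gives a half-wave phase shift.
Bottom surface (1.59 → 2.75): reflection off a higher-index medium gives a half-wave phase shift.
Net: no relative phase inversion (both shifts match).
So the condition for constructive reflection is 2 n t = m λ.
The third-smallest nonzero thickness corresponds to m = 3: t = m λ / (2 n) = 3.00 × 407 / (2 × 1.59) = 384 nm.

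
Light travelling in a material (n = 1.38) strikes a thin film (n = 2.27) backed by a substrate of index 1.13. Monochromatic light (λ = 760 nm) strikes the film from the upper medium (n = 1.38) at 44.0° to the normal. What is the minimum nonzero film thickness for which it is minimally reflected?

185 nm

At the upper boundary (n = 1.38 to n = 2.27) the reflected ray undergoes a half-wave phase shift.
Ray reflecting at the bottom interface goes from n = 2.27 toward n = 1.13: no phase shift.
Net: one phase inversion between the two reflected rays.
With one net inversion, destructive interference in reflection requires 2 n t cos θ_r = m λ.
Snell's law: 1.38 sin 44.0° = 2.27 sin θ_r → sin θ_r = 0.422, cos θ_r = 0.906.
Minimum nonzero at m = 1: t = λ / (2 n cos θ_r) = 760 / (2 × 2.27 × 0.906) = 185 nm.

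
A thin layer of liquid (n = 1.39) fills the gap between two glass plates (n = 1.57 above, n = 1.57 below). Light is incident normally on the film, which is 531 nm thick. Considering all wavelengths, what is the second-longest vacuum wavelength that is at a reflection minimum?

Top surface (1.57 → 1.39): reflection off a lower-index medium gives no phase shift.
Ray reflecting at the bottom interface goes from n = 1.39 toward n = 1.57: a half-wave phase shift.
Net: one phase inversion between the two reflected rays.
With one net inversion, destructive interference in reflection requires 2 n t = m λ.
λ = 2 n t / m. The second-longest wavelength is m = 2: λ = 2 × 1.39 × 531 / 2.00 = 738 nm.

738 nm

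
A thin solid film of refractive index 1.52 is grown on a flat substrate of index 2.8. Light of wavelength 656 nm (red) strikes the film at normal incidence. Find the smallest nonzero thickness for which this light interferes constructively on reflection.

Ray reflecting at the top interface goes from n = 1.0 toward n = 1.52: a half-wave phase shift.
Ray reflecting at the bottom interface goes from n = 1.52 toward n = 2.8: a half-wave phase shift.
The two reflections carry the same phase change, so no net offset.
With no net inversion, constructive interference in reflection requires 2 n t = m λ.
The smallest nonzero thickness corresponds to m = 1: t = m λ / (2 n) = 1.00 × 656 / (2 × 1.52) = 216 nm.

216 nm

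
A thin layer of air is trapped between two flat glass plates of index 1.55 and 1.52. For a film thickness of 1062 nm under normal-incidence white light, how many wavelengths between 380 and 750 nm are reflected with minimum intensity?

3

At the upper boundary (n = 1.55 to n = 1.0) the reflected ray undergoes no phase shift.
Bottom surface (1.0 → 1.52): reflection off a higher-index medium gives a half-wave phase shift.
Net: one phase inversion between the two reflected rays.
For weak reflection here: 2 n t = m λ.
λ = 2 n t / m = 2124 / m nm.
m=2: 1062 nm (IR); m=3: 708 nm (visible); m=4: 531 nm (visible); m=5: 425 nm (visible); m=6: 354 nm (UV).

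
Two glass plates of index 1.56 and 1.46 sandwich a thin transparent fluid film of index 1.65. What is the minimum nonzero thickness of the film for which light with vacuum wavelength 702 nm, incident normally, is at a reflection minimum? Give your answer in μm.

0.213 μm

Top surface (1.56 → 1.65): reflection off a higher-index medium gives a half-wave phase shift.
Ray reflecting at the bottom interface goes from n = 1.65 toward n = 1.46: no phase shift.
Exactly one π shift → a net half-wave offset.
With one net inversion, destructive interference in reflection requires 2 n t = m λ.
Minimum nonzero at m = 1: t = λ / (2 n) = 702 / (2 × 1.65) = 213 nm.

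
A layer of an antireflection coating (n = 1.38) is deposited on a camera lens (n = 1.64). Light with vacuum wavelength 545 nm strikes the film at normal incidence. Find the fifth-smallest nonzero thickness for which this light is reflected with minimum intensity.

At the upper boundary (n = 1.0 to n = 1.38) the reflected ray undergoes a half-wave phase shift.
At the lower boundary (n = 1.38 to n = 1.64) the reflected ray undergoes a half-wave phase shift.
Net: no relative phase inversion (both shifts match).
So the condition for destructive reflection is 2 n t = (m + ½) λ.
The fifth-smallest nonzero thickness corresponds to m = 4: t = (m + ½) λ / (2 n) = 4.50 × 545 / (2 × 1.38) = 889 nm.

889 nm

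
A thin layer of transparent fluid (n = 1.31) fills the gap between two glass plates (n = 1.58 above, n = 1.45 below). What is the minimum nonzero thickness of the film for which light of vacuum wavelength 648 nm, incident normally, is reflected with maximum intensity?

Ray reflecting at the top interface goes from n = 1.58 toward n = 1.31: no phase shift.
Ray reflecting at the bottom interface goes from n = 1.31 toward n = 1.45: a half-wave phase shift.
Net: one phase inversion between the two reflected rays.
With one net inversion, constructive interference in reflection requires 2 n t = (m + ½) λ.
Minimum at m = 0: t = λ / (4 n) = 648 / (4 × 1.31) = 124 nm.

124 nm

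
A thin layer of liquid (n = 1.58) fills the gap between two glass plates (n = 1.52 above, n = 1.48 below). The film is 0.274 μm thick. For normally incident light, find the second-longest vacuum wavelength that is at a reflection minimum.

At the upper boundary (n = 1.52 to n = 1.58) the reflected ray undergoes a half-wave phase shift.
Bottom surface (1.58 → 1.48): reflection off a lower-index medium gives no phase shift.
Exactly one π shift → a net half-wave offset.
For dark reflection here: 2 n t = m λ.
λ = 2 n t / m. The second-longest wavelength is m = 2: λ = 2 × 1.58 × 274 / 2.00 = 433 nm.

433 nm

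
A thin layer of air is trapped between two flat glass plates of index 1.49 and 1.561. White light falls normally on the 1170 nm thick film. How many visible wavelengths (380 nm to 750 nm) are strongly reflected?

At the upper boundary (n = 1.49 to n = 1.0) the reflected ray undergoes no phase shift.
At the lower boundary (n = 1.0 to n = 1.561) the reflected ray undergoes a half-wave phase shift.
Net: one phase inversion between the two reflected rays.
So the condition for constructive reflection is 2 n t = (m + ½) λ.
λ = 2 n t / (m + ½) = 2340 / (m + ½) nm.
m=2: 936 nm (IR); m=3: 669 nm (visible); m=4: 520 nm (visible); m=5: 425 nm (visible); m=6: 360 nm (UV).

3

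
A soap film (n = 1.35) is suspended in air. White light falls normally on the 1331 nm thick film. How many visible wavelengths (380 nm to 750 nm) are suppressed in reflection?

5

Top surface (1.0 → 1.35): reflection off a higher-index medium gives a half-wave phase shift.
At the lower boundary (n = 1.35 to n = 1.0) the reflected ray undergoes no phase shift.
The two reflections differ by half a wavelength.
So the condition for destructive reflection is 2 n t = m λ.
λ = 2 n t / m = 3594 / m nm.
m=4: 898 nm (IR); m=5: 719 nm (visible); m=6: 599 nm (visible); m=7: 513 nm (visible); m=8: 449 nm (visible); m=9: 399 nm (visible); m=10: 359 nm (UV).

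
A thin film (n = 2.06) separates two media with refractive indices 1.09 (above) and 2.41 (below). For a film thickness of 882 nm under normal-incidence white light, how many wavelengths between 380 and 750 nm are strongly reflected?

Ray reflecting at the top interface goes from n = 1.09 toward n = 2.06: a half-wave phase shift.
At the lower boundary (n = 2.06 to n = 2.41) the reflected ray undergoes a half-wave phase shift.
Net: no relative phase inversion (both shifts match).
With no net inversion, constructive interference in reflection requires 2 n t = m λ.
λ = 2 n t / m = 3634 / m nm.
m=4: 908 nm (IR); m=5: 727 nm (visible); m=6: 606 nm (visible); m=7: 519 nm (visible); m=8: 454 nm (visible); m=9: 404 nm (visible); m=10: 363 nm (UV).

5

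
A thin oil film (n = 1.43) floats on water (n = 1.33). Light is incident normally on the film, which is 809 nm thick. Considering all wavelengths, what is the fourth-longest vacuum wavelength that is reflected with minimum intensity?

At the upper boundary (n = 1.0 to n = 1.43) the reflected ray undergoes a half-wave phase shift.
Ray reflecting at the bottom interface goes from n = 1.43 toward n = 1.33: no phase shift.
Exactly one π shift → a net half-wave offset.
So the condition for destructive reflection is 2 n t = m λ.
λ = 2 n t / m. The fourth-longest wavelength is m = 4: λ = 2 × 1.43 × 809 / 4.00 = 578 nm.

578 nm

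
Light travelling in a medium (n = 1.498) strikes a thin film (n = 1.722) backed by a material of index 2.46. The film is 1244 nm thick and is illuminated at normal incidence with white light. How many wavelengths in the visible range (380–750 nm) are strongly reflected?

6

Top surface (1.498 → 1.722): reflection off a higher-index medium gives a half-wave phase shift.
At the lower boundary (n = 1.722 to n = 2.46) the reflected ray undergoes a half-wave phase shift.
The two reflections carry the same phase change, so no net offset.
With no net inversion, constructive interference in reflection requires 2 n t = m λ.
λ = 2 n t / m = 4284 / m nm.
m=5: 857 nm (IR); m=6: 714 nm (visible); m=7: 612 nm (visible); m=8: 536 nm (visible); m=9: 476 nm (visible); m=10: 428 nm (visible); m=11: 389 nm (visible); m=12: 357 nm (UV).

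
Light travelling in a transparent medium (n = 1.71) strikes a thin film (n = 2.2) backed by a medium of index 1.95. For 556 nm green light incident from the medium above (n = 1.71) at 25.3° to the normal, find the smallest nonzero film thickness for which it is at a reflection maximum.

At the upper boundary (n = 1.71 to n = 2.2) the reflected ray undergoes a half-wave phase shift.
At the lower boundary (n = 2.2 to n = 1.95) the reflected ray undergoes no phase shift.
Exactly one π shift → a net half-wave offset.
For strong reflection here: 2 n t cos θ_r = (m + ½) λ.
Snell's law: 1.71 sin 25.3° = 2.2 sin θ_r → sin θ_r = 0.332, cos θ_r = 0.943.
Minimum at m = 0: t = λ / (4 n cos θ_r) = 556 / (4 × 2.2 × 0.943) = 67.0 nm.

67.0 nm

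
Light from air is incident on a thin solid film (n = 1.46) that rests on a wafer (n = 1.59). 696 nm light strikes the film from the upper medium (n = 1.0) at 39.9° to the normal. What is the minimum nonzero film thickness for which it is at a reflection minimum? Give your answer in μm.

0.133 μm

At the upper boundary (n = 1.0 to n = 1.46) the reflected ray undergoes a half-wave phase shift.
Ray reflecting at the bottom interface goes from n = 1.46 toward n = 1.59: a half-wave phase shift.
Zero or two π shifts → no net half-wave offset.
With no net inversion, destructive interference in reflection requires 2 n t cos θ_r = (m + ½) λ.
Snell's law: 1.0 sin 39.9° = 1.46 sin θ_r → sin θ_r = 0.439, cos θ_r = 0.898.
Minimum at m = 0: t = λ / (4 n cos θ_r) = 696 / (4 × 1.46 × 0.898) = 133 nm.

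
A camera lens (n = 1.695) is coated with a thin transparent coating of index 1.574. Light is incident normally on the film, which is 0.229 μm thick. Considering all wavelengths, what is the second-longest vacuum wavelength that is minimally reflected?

481 nm

At the upper boundary (n = 1.0 to n = 1.574) the reflected ray undergoes a half-wave phase shift.
At the lower boundary (n = 1.574 to n = 1.695) the reflected ray undergoes a half-wave phase shift.
Net: no relative phase inversion (both shifts match).
For dark reflection here: 2 n t = (m + ½) λ.
λ = 2 n t / (m + ½). The second-longest wavelength is m = 1: λ = 2 × 1.574 × 229 / 1.50 = 481 nm.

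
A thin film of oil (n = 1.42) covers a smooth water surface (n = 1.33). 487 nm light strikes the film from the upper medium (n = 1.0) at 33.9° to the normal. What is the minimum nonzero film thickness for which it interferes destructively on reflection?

At the upper boundary (n = 1.0 to n = 1.42) the reflected ray undergoes a half-wave phase shift.
Bottom surface (1.42 → 1.33): reflection off a lower-index medium gives no phase shift.
Exactly one π shift → a net half-wave offset.
For minimum reflection here: 2 n t cos θ_r = m λ.
Snell's law: 1.0 sin 33.9° = 1.42 sin θ_r → sin θ_r = 0.393, cos θ_r = 0.920.
Minimum nonzero at m = 1: t = λ / (2 n cos θ_r) = 487 / (2 × 1.42 × 0.920) = 186 nm.

186 nm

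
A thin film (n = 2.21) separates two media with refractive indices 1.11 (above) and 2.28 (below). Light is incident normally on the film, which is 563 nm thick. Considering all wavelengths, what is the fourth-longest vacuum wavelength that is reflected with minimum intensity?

Ray reflecting at the top interface goes from n = 1.11 toward n = 2.21: a half-wave phase shift.
At the lower boundary (n = 2.21 to n = 2.28) the reflected ray undergoes a half-wave phase shift.
Zero or two π shifts → no net half-wave offset.
For dark reflection here: 2 n t = (m + ½) λ.
λ = 2 n t / (m + ½). The fourth-longest wavelength is m = 3: λ = 2 × 2.21 × 563 / 3.50 = 711 nm.

711 nm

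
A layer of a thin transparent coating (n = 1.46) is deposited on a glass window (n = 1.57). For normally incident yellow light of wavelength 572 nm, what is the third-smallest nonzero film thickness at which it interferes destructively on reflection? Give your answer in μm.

At the upper boundary (n = 1.0 to n = 1.46) the reflected ray undergoes a half-wave phase shift.
Ray reflecting at the bottom interface goes from n = 1.46 toward n = 1.57: a half-wave phase shift.
Net: no relative phase inversion (both shifts match).
With no net inversion, destructive interference in reflection requires 2 n t = (m + ½) λ.
The third-smallest nonzero thickness corresponds to m = 2: t = (m + ½) λ / (2 n) = 2.50 × 572 / (2 × 1.46) = 490 nm.

0.490 μm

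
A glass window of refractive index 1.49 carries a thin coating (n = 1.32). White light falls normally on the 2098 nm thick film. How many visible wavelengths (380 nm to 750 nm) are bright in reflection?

Ray reflecting at the top interface goes from n = 1.0 toward n = 1.32: a half-wave phase shift.
Bottom surface (1.32 → 1.49): reflection off a higher-index medium gives a half-wave phase shift.
Net: no relative phase inversion (both shifts match).
So the condition for constructive reflection is 2 n t = m λ.
λ = 2 n t / m = 5539 / m nm.
m=7: 791 nm (IR); m=8: 692 nm (visible); m=9: 615 nm (visible); m=10: 554 nm (visible); m=11: 504 nm (visible); m=12: 462 nm (visible); m=13: 426 nm (visible); m=14: 396 nm (visible); m=15: 369 nm (UV).

7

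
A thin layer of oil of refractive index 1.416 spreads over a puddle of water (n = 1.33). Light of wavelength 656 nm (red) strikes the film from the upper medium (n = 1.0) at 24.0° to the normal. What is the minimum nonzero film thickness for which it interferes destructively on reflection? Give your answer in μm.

Ray reflecting at the top interface goes from n = 1.0 toward n = 1.416: a half-wave phase shift.
Ray reflecting at the bottom interface goes from n = 1.416 toward n = 1.33: no phase shift.
Net: one phase inversion between the two reflected rays.
With one net inversion, destructive interference in reflection requires 2 n t cos θ_r = m λ.
Snell's law: 1.0 sin 24.0° = 1.416 sin θ_r → sin θ_r = 0.287, cos θ_r = 0.958.
Minimum nonzero at m = 1: t = λ / (2 n cos θ_r) = 656 / (2 × 1.416 × 0.958) = 242 nm.

0.242 μm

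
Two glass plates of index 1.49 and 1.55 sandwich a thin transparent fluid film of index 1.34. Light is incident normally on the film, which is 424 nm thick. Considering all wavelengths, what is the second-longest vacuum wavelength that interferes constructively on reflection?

758 nm

Ray reflecting at the top interface goes from n = 1.49 toward n = 1.34: no phase shift.
At the lower boundary (n = 1.34 to n = 1.55) the reflected ray undergoes a half-wave phase shift.
The two reflections differ by half a wavelength.
For bright reflection here: 2 n t = (m + ½) λ.
λ = 2 n t / (m + ½). The second-longest wavelength is m = 1: λ = 2 × 1.34 × 424 / 1.50 = 758 nm.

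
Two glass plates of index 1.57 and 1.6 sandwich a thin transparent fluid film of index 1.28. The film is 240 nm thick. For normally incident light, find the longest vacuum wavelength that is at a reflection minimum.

614 nm

Top surface (1.57 → 1.28): reflection off a lower-index medium gives no phase shift.
At the lower boundary (n = 1.28 to n = 1.6) the reflected ray undergoes a half-wave phase shift.
The two reflections differ by half a wavelength.
With one net inversion, destructive interference in reflection requires 2 n t = m λ.
λ = 2 n t / m. The longest wavelength is m = 1: λ = 2 × 1.28 × 240 / 1.00 = 614 nm.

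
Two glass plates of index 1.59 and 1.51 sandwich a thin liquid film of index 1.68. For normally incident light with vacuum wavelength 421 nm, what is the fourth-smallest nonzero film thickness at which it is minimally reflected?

Top surface (1.59 → 1.68): reflection off a higher-index medium gives a half-wave phase shift.
At the lower boundary (n = 1.68 to n = 1.51) the reflected ray undergoes no phase shift.
Net: one phase inversion between the two reflected rays.
With one net inversion, destructive interference in reflection requires 2 n t = m λ.
The fourth-smallest nonzero thickness corresponds to m = 4: t = m λ / (2 n) = 4.00 × 421 / (2 × 1.68) = 501 nm.

501 nm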